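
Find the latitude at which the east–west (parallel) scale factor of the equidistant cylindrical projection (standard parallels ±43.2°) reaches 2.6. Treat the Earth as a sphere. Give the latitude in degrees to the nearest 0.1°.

73.7°

With standard parallel φ₀ = 43.2°, the equirectangular projection gives x = Rλ cos φ₀, y = Rφ, so h = 1 and k = cos 43.2° / cos φ.
k = cos φ₀ / cos φ = 2.6  ⇒  cos φ = cos 43.2° / 2.6 = 0.2804.
φ = arccos(0.2804) ≈ 73.7°.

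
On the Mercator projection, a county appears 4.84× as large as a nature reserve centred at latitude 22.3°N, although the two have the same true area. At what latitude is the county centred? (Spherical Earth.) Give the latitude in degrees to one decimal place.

Mercator areal scale is sec²φ, so apparent-area ratio = sec²φ₁ / sec²φ₂ = cos²φ₂ / cos²φ₁.
cos²φ₂ / cos²φ₁ = 4.84  ⇒  cos φ₁ = cos 22.3° / √4.84 = 0.9252/2.200 = 0.4205.
φ₁ = arccos(0.4205) ≈ 65.1°.

65.1°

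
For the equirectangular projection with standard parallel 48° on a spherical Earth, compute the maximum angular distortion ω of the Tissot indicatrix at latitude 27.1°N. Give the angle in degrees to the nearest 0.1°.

The equidistant cylindrical projection with φ₀ = 48° has h = 1 (meridians true) and k = cos φ₀ / cos φ along parallels.
At 27.1°: h = 1.000, k = 0.7517; principal scales a = 1.000, b = 0.7517.
sin(ω/2) = (a − b)/(a + b) = 0.2483/1.752 = 0.1418, so ω = 2 arcsin(0.1418) ≈ 16.3°.

16.3°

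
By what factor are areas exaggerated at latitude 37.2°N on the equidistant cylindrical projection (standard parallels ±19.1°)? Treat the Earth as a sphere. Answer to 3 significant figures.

In the equirectangular projection with standard parallel φ₀ = 19.1° (x = Rλ cos φ₀, y = Rφ), meridians are true-scale (h = 1) and the parallel scale is k = cos φ₀ / cos φ.
Areal scale = h·k = 1 × cos φ₀ / cos φ; at 37.2°, h = 1.000, k = 1.186, so h·k = 1.186.

1.19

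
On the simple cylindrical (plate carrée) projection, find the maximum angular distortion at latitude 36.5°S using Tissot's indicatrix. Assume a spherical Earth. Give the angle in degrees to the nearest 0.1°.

Plate carrée maps x = Rλ, y = Rφ. The meridian scale is h = 1 and the parallel scale is k = 1/cos φ = sec φ.
At 36.5°: h = 1.000, k = 1.244; principal scales a = 1.244, b = 1.000.
sin(ω/2) = (a − b)/(a + b) = 0.2440/2.244 = 0.1087, so ω = 2 arcsin(0.1087) ≈ 12.5°.

12.5°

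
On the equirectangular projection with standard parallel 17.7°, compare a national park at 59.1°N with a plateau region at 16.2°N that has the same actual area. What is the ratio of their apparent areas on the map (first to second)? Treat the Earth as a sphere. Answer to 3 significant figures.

With standard parallel φ₀ = 17.7°, the equirectangular projection gives x = Rλ cos φ₀, y = Rφ, so h = 1 and k = cos 17.7° / cos φ.
Areal scale at 59.1°: h·k = 1.000 × 1.855 = 1.855.
Areal scale at 16.2°: h·k = 1.000 × 0.9921 = 0.9921.
Ratio = 1.855/0.9921 ≈ 1.87.

1.87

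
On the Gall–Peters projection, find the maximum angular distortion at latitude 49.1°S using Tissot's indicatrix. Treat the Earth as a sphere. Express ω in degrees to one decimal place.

8.8°

The Gall–Peters projection is cylindrical equal-area with φ₀ = 45°. A cylindrical equal-area projection with standard parallel φ₀ has meridian scale h = cos φ / cos φ₀ and parallel scale k = cos φ₀ / cos φ (so areas are preserved, h·k = 1).
At 49.1°: h = 0.9259, k = 1.080; principal scales a = 1.080, b = 0.9259.
sin(ω/2) = (a − b)/(a + b) = 0.1540/2.006 = 0.07679, so ω = 2 arcsin(0.07679) ≈ 8.8°.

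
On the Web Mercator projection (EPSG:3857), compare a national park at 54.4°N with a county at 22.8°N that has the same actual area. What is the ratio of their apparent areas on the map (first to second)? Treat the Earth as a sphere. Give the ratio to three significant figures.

2.51

Mercator is conformal with k = sec φ, so areal scale = k² = sec²φ.
At 54.4°: sec²(54.4°) = 1/0.5821² = 2.951.
At 22.8°: sec²(22.8°) = 1/0.9219² = 1.177.
Ratio = 2.951/1.177 = cos²(22.8°)/cos²(54.4°) ≈ 2.51.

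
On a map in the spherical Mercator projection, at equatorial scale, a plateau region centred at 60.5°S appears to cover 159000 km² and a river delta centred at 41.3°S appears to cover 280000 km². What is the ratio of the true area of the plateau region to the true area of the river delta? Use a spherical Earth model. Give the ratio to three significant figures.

On Mercator the areal scale is sec²φ, so true area = apparent × cos²φ.
True area of plateau region: 159000 × cos²(60.5°) = 159000 × 0.2425 = 38550 km².
True area of river delta: 280000 × cos²(41.3°) = 280000 × 0.5644 = 158000 km².
Ratio = 38550 / 158000 ≈ 0.244.

0.244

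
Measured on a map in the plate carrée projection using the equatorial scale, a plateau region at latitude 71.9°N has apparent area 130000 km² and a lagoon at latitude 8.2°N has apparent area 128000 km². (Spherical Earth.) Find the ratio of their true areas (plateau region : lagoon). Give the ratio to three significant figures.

Plate carrée has h = 1 and k = sec φ, giving areal scale sec φ; true area = (apparent area) · cos φ.
True area of plateau region: 130000 × cos(71.9°) = 130000 × 0.3107 = 40390 km².
True area of lagoon: 128000 × cos(8.2°) = 128000 × 0.9898 = 126700 km².
Ratio = 40390 / 126700 ≈ 0.319.

0.319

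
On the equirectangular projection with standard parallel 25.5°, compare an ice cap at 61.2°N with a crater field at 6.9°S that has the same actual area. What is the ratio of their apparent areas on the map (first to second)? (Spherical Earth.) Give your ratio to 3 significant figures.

With standard parallel φ₀ = 25.5°, the equirectangular projection gives x = Rλ cos φ₀, y = Rφ, so h = 1 and k = cos 25.5° / cos φ.
Areal scale at 61.2°: h·k = 1.000 × 1.874 = 1.874.
Areal scale at 6.9°: h·k = 1.000 × 0.9092 = 0.9092.
Ratio = 1.874/0.9092 ≈ 2.06.

2.06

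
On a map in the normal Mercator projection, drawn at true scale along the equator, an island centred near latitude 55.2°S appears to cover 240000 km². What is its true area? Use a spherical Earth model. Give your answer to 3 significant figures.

The Mercator projection is conformal; its linear scale factor is the same in every direction and equals sec φ = 1/cos φ.
Areal scale = k² = sec²φ = 1/cos²(55.2°) = 1/0.5707² = 3.070.
True area = apparent / (areal scale) = 240000 / 3.070 ≈ 78200 km².

78200 km²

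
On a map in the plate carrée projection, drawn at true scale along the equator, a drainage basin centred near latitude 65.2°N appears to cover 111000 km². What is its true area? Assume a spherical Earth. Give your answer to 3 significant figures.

46600 km²

In the plate carrée (x = Rλ, y = Rφ), meridians are true-scale (h = 1) and parallels are stretched by k = sec φ.
Areal scale = h·k = 1 × sec φ; at 65.2°, h = 1.000, k = 2.384, so h·k = 2.384.
True area = apparent / (areal scale) = 111000 / 2.384 ≈ 46600 km².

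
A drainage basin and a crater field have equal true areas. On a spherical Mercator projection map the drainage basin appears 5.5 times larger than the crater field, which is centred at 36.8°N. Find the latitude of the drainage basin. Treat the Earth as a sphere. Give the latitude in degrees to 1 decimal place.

For equal true areas on Mercator, apparent areas scale as sec²φ, so the ratio is cos²φ₂ / cos²φ₁.
cos²φ₂ / cos²φ₁ = 5.5  ⇒  cos φ₁ = cos 36.8° / √5.5 = 0.8007/2.345 = 0.3414.
φ₁ = arccos(0.3414) ≈ 70.0°.

70.0°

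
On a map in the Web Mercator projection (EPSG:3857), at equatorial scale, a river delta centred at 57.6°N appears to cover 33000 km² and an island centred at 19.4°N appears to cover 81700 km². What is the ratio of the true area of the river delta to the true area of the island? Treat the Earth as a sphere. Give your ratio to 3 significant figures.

0.130

On Mercator the areal scale is sec²φ, so true area = apparent × cos²φ.
True area of river delta: 33000 × cos²(57.6°) = 33000 × 0.2871 = 9475 km².
True area of island: 81700 × cos²(19.4°) = 81700 × 0.8897 = 72690 km².
Ratio = 9475 / 72690 ≈ 0.130.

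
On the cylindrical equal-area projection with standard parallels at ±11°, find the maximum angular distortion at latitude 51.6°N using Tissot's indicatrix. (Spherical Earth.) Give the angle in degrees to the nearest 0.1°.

50.7°

For cylindrical equal-area with standard parallel φ₀, h = cos φ / cos φ₀ and k = cos φ₀ / cos φ, so h·k = 1.
At 51.6°: h = 0.6328, k = 1.580; principal scales a = 1.580, b = 0.6328.
sin(ω/2) = (a − b)/(a + b) = 0.9476/2.213 = 0.4282, so ω = 2 arcsin(0.4282) ≈ 50.7°.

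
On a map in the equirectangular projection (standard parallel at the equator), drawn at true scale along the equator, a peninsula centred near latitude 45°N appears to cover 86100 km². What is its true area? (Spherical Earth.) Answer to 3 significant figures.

60900 km²

Plate carrée maps x = Rλ, y = Rφ. The meridian scale is h = 1 and the parallel scale is k = 1/cos φ = sec φ.
Areal scale = h·k = 1 × sec φ; at 45°, h = 1.000, k = 1.414, so h·k = 1.414.
True area = apparent / (areal scale) = 86100 / 1.414 ≈ 60900 km².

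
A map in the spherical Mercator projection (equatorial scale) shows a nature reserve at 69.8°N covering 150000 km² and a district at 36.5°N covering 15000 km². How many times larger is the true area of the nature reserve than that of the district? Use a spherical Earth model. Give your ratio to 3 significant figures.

Mercator's areal exaggeration is sec²φ; hence true area = (apparent area) · cos²φ.
True area of nature reserve: 150000 × cos²(69.8°) = 150000 × 0.1192 = 17880 km².
True area of district: 15000 × cos²(36.5°) = 15000 × 0.6462 = 9693 km².
Ratio = 17880 / 9693 ≈ 1.85.

1.85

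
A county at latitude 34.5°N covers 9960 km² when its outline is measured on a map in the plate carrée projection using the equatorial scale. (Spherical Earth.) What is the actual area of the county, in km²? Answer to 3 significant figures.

8210 km²

For the equirectangular projection with φ₀ = 0 (plate carrée), h = 1 along meridians and k = sec φ along parallels.
Areal scale = h·k = 1 × sec φ; at 34.5°, h = 1.000, k = 1.213, so h·k = 1.213.
True area = apparent / (areal scale) = 9960 / 1.213 ≈ 8210 km².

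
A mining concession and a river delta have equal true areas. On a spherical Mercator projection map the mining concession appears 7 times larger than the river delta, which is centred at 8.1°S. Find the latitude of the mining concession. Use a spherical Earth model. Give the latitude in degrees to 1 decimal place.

68.0°

For equal true areas on Mercator, apparent areas scale as sec²φ, so the ratio is cos²φ₂ / cos²φ₁.
cos²φ₂ / cos²φ₁ = 7  ⇒  cos φ₁ = cos 8.1° / √7 = 0.9900/2.646 = 0.3742.
φ₁ = arccos(0.3742) ≈ 68.0°.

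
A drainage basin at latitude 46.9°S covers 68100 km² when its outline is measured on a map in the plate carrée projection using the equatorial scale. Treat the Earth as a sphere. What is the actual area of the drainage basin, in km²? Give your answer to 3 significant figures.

46500 km²

Plate carrée maps x = Rλ, y = Rφ. The meridian scale is h = 1 and the parallel scale is k = 1/cos φ = sec φ.
Areal scale = h·k = 1 × sec φ; at 46.9°, h = 1.000, k = 1.464, so h·k = 1.464.
True area = apparent / (areal scale) = 68100 / 1.464 ≈ 46500 km².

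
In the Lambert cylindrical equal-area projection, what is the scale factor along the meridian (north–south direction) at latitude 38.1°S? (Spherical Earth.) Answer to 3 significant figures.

The Lambert cylindrical equal-area projection is the cylindrical equal-area projection with its standard parallel at the equator (φ₀ = 0). A cylindrical equal-area projection with standard parallel φ₀ has meridian scale h = cos φ / cos φ₀ and parallel scale k = cos φ₀ / cos φ (so areas are preserved, h·k = 1).
h = cos 38.1° / cos 0° = 0.7869/1.000 = 0.7869.

0.787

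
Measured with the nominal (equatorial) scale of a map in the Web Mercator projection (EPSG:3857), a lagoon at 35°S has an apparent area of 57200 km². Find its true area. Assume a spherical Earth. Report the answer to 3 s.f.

Mercator is conformal, so the point scale is isotropic: h = k = sec φ = 1/cos φ.
Areal scale = k² = sec²φ = 1/cos²(35°) = 1/0.8192² = 1.490.
True area = apparent / (areal scale) = 57200 / 1.490 ≈ 38400 km².

38400 km²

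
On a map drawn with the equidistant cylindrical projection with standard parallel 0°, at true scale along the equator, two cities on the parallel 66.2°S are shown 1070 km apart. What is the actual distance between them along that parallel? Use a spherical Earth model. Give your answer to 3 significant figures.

For the equirectangular projection with φ₀ = 0 (plate carrée), h = 1 along meridians and k = sec φ along parallels.
Along the parallel at 66.2°, map distances are exaggerated by k = sec 66.2° = 2.478.
True distance = 1070 / 2.478 = 1070 × cos 66.2° ≈ 432 km.

432 km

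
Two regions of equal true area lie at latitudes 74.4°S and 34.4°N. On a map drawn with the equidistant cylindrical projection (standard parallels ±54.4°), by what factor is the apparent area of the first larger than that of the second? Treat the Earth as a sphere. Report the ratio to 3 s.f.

With standard parallel φ₀ = 54.4°, the equirectangular projection gives x = Rλ cos φ₀, y = Rφ, so h = 1 and k = cos 54.4° / cos φ.
Areal scale at 74.4°: h·k = 1.000 × 2.165 = 2.165.
Areal scale at 34.4°: h·k = 1.000 × 0.7055 = 0.7055.
Ratio = 2.165/0.7055 ≈ 3.07.

3.07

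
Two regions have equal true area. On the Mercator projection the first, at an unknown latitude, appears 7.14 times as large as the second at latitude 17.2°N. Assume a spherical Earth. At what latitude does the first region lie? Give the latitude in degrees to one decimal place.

69.1°

Mercator areal scale is sec²φ, so apparent-area ratio = sec²φ₁ / sec²φ₂ = cos²φ₂ / cos²φ₁.
cos²φ₂ / cos²φ₁ = 7.14  ⇒  cos φ₁ = cos 17.2° / √7.14 = 0.9553/2.672 = 0.3575.
φ₁ = arccos(0.3575) ≈ 69.1°.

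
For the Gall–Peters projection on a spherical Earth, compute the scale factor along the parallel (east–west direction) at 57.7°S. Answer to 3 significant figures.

1.32

The Gall–Peters projection is cylindrical equal-area with φ₀ = 45°. A cylindrical equal-area projection with standard parallel φ₀ has meridian scale h = cos φ / cos φ₀ and parallel scale k = cos φ₀ / cos φ (so areas are preserved, h·k = 1).
k = cos 45° / cos 57.7° = 0.7071/0.5344 = 1.323.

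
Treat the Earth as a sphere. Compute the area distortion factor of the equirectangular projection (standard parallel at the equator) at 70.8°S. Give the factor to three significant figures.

3.04

Plate carrée maps x = Rλ, y = Rφ. The meridian scale is h = 1 and the parallel scale is k = 1/cos φ = sec φ.
Areal scale = h·k = 1 × sec φ; at 70.8°, h = 1.000, k = 3.041, so h·k = 3.041.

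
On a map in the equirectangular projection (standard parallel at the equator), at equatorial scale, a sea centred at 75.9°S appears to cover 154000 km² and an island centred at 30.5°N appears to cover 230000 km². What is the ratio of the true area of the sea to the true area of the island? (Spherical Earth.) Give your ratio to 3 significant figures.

Plate carrée has h = 1 and k = sec φ, giving areal scale sec φ; true area = (apparent area) · cos φ.
True area of sea: 154000 × cos(75.9°) = 154000 × 0.2436 = 37520 km².
True area of island: 230000 × cos(30.5°) = 230000 × 0.8616 = 198200 km².
Ratio = 37520 / 198200 ≈ 0.189.

0.189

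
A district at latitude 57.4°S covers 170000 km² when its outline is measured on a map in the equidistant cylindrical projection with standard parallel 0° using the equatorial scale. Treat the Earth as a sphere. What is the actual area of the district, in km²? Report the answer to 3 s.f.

91600 km²

Plate carrée maps x = Rλ, y = Rφ. The meridian scale is h = 1 and the parallel scale is k = 1/cos φ = sec φ.
Areal scale = h·k = 1 × sec φ; at 57.4°, h = 1.000, k = 1.856, so h·k = 1.856.
True area = apparent / (areal scale) = 170000 / 1.856 ≈ 91600 km².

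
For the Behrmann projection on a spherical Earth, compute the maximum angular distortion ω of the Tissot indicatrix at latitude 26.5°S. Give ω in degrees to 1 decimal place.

The Behrmann projection is cylindrical equal-area with φ₀ = 30°. A cylindrical equal-area projection with standard parallel φ₀ has meridian scale h = cos φ / cos φ₀ and parallel scale k = cos φ₀ / cos φ (so areas are preserved, h·k = 1).
At 26.5°: h = 1.033, k = 0.9677; principal scales a = 1.033, b = 0.9677.
sin(ω/2) = (a − b)/(a + b) = 0.06568/2.001 = 0.03282, so ω = 2 arcsin(0.03282) ≈ 3.8°.

3.8°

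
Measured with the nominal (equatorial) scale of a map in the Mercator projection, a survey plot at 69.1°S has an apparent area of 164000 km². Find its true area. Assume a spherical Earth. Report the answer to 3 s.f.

20900 km²

For Mercator, h = k = sec φ (a conformal cylindrical projection has a single point scale, 1/cos φ).
Areal scale = k² = sec²φ = 1/cos²(69.1°) = 1/0.3567² = 7.858.
True area = apparent / (areal scale) = 164000 / 7.858 ≈ 20900 km².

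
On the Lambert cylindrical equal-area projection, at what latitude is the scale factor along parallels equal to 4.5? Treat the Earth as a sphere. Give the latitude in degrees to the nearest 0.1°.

The Lambert cylindrical equal-area projection is the cylindrical equal-area projection with its standard parallel at the equator (φ₀ = 0). For cylindrical equal-area with standard parallel φ₀, h = cos φ / cos φ₀ and k = cos φ₀ / cos φ, so h·k = 1.
k = cos φ₀ / cos φ = 4.5  ⇒  cos φ = cos 0° / 4.5 = 0.2222.
φ = arccos(0.2222) ≈ 77.2°.

77.2°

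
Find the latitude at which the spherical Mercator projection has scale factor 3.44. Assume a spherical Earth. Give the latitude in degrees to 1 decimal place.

Mercator scale is k = sec φ = 1/cos φ.
1/cos φ = 3.44  ⇒  cos φ = 0.2907  ⇒  φ = arccos(0.2907) ≈ 73.1°.

73.1°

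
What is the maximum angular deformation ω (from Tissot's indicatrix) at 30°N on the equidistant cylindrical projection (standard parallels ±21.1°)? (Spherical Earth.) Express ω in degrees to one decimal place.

4.3°

The equidistant cylindrical projection with φ₀ = 21.1° has h = 1 (meridians true) and k = cos φ₀ / cos φ along parallels.
At 30°: h = 1.000, k = 1.077; principal scales a = 1.077, b = 1.000.
sin(ω/2) = (a − b)/(a + b) = 0.07728/2.077 = 0.03720, so ω = 2 arcsin(0.03720) ≈ 4.3°.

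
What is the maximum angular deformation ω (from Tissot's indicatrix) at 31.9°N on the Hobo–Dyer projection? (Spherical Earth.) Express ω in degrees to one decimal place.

The Hobo–Dyer projection is cylindrical equal-area with φ₀ = 37.5°. For cylindrical equal-area with standard parallel φ₀, h = cos φ / cos φ₀ and k = cos φ₀ / cos φ, so h·k = 1.
At 31.9°: h = 1.070, k = 0.9345; principal scales a = 1.070, b = 0.9345.
sin(ω/2) = (a − b)/(a + b) = 0.1356/2.005 = 0.06765, so ω = 2 arcsin(0.06765) ≈ 7.8°.

7.8°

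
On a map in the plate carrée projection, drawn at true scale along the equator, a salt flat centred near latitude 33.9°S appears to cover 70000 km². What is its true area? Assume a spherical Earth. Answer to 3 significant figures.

58100 km²

Plate carrée maps x = Rλ, y = Rφ. The meridian scale is h = 1 and the parallel scale is k = 1/cos φ = sec φ.
Areal scale = h·k = 1 × sec φ; at 33.9°, h = 1.000, k = 1.205, so h·k = 1.205.
True area = apparent / (areal scale) = 70000 / 1.205 ≈ 58100 km².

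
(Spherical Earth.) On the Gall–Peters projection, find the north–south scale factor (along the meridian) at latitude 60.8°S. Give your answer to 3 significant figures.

Gall–Peters is a cylindrical equal-area projection with standard parallels at ±45°. Cylindrical equal-area (φ₀ = 45°): h = cos φ / cos 45° along meridians, k = cos 45° / cos φ along parallels; h·k = 1.
h = cos 60.8° / cos 45° = 0.4879/0.7071 = 0.6899.

0.690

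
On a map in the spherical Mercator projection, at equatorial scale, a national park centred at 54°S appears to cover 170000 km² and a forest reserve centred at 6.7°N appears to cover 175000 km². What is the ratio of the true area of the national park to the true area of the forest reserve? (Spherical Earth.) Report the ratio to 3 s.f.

Mercator's areal exaggeration is sec²φ; hence true area = (apparent area) · cos²φ.
True area of national park: 170000 × cos²(54°) = 170000 × 0.3455 = 58730 km².
True area of forest reserve: 175000 × cos²(6.7°) = 175000 × 0.9864 = 172600 km².
Ratio = 58730 / 172600 ≈ 0.340.

0.340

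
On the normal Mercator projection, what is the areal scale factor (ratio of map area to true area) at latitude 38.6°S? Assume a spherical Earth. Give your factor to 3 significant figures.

Mercator is conformal, so the point scale is isotropic: h = k = sec φ = 1/cos φ.
Areal scale = k² = sec²φ = 1/cos²(38.6°) = 1/0.7815² = 1.637.

1.64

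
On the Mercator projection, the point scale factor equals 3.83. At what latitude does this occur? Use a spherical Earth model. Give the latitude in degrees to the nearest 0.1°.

74.9°

Mercator scale is k = sec φ = 1/cos φ.
1/cos φ = 3.83  ⇒  cos φ = 0.2611  ⇒  φ = arccos(0.2611) ≈ 74.9°.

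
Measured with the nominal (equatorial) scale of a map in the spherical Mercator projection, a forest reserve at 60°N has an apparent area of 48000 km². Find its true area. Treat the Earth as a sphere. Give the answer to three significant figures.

12000 km²

For Mercator, h = k = sec φ (a conformal cylindrical projection has a single point scale, 1/cos φ).
Areal scale = k² = sec²φ = 1/cos²(60°) = 1/0.5000² = 4.000.
True area = apparent / (areal scale) = 48000 / 4.000 ≈ 12000 km².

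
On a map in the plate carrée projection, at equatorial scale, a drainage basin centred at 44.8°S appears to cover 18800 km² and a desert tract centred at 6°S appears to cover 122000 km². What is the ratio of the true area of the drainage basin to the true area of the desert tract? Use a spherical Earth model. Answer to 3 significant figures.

0.110

Plate carrée has h = 1 and k = sec φ, giving areal scale sec φ; true area = (apparent area) · cos φ.
True area of drainage basin: 18800 × cos(44.8°) = 18800 × 0.7096 = 13340 km².
True area of desert tract: 122000 × cos(6°) = 122000 × 0.9945 = 121300 km².
Ratio = 13340 / 121300 ≈ 0.110.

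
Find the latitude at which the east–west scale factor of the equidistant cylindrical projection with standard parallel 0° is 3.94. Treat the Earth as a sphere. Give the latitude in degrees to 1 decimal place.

75.3°

Plate carrée: h = 1, k = sec φ along parallels.
sec φ = 3.94  ⇒  cos φ = 0.2538  ⇒  φ ≈ 75.3°.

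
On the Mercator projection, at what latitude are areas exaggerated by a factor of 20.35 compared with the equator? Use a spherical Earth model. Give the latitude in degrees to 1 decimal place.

Mercator areal scale is sec²φ.
sec²φ = 20.35  ⇒  cos²φ = 0.04914  ⇒  cos φ = 0.2217.
φ = arccos(0.2217) ≈ 77.2°.

77.2°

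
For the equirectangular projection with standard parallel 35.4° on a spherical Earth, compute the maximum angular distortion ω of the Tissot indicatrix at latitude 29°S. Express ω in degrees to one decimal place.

With standard parallel φ₀ = 35.4°, the equirectangular projection gives x = Rλ cos φ₀, y = Rφ, so h = 1 and k = cos 35.4° / cos φ.
At 29°: h = 1.000, k = 0.9320; principal scales a = 1.000, b = 0.9320.
sin(ω/2) = (a − b)/(a + b) = 0.06802/1.932 = 0.03521, so ω = 2 arcsin(0.03521) ≈ 4.0°.

4.0°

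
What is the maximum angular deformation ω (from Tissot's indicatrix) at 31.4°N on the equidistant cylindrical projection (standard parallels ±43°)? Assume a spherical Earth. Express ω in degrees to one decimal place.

8.8°

With standard parallel φ₀ = 43°, the equirectangular projection gives x = Rλ cos φ₀, y = Rφ, so h = 1 and k = cos 43° / cos φ.
At 31.4°: h = 1.000, k = 0.8568; principal scales a = 1.000, b = 0.8568.
sin(ω/2) = (a − b)/(a + b) = 0.1432/1.857 = 0.07710, so ω = 2 arcsin(0.07710) ≈ 8.8°.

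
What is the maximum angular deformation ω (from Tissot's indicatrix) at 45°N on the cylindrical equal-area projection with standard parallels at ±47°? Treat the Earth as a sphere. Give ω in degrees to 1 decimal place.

4.1°

For cylindrical equal-area with standard parallel φ₀, h = cos φ / cos φ₀ and k = cos φ₀ / cos φ, so h·k = 1.
At 45°: h = 1.037, k = 0.9645; principal scales a = 1.037, b = 0.9645.
sin(ω/2) = (a − b)/(a + b) = 0.07232/2.001 = 0.03614, so ω = 2 arcsin(0.03614) ≈ 4.1°.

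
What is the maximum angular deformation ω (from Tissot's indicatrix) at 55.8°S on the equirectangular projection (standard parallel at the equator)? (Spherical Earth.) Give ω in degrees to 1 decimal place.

For the equirectangular projection with φ₀ = 0 (plate carrée), h = 1 along meridians and k = sec φ along parallels.
At 55.8°: h = 1.000, k = 1.779; principal scales a = 1.779, b = 1.000.
sin(ω/2) = (a − b)/(a + b) = 0.7791/2.779 = 0.2803, so ω = 2 arcsin(0.2803) ≈ 32.6°.

32.6°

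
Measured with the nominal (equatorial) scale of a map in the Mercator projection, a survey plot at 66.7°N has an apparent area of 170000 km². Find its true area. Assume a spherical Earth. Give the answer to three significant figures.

26600 km²

Mercator is conformal, so the point scale is isotropic: h = k = sec φ = 1/cos φ.
Areal scale = k² = sec²φ = 1/cos²(66.7°) = 1/0.3955² = 6.392.
True area = apparent / (areal scale) = 170000 / 6.392 ≈ 26600 km².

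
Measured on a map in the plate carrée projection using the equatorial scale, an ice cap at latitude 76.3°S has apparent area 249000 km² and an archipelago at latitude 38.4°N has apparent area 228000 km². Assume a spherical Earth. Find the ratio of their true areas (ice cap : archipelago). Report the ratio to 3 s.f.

On the plate carrée, areal scale = h·k = 1 × sec φ, so true area = apparent × cos φ.
True area of ice cap: 249000 × cos(76.3°) = 249000 × 0.2368 = 58970 km².
True area of archipelago: 228000 × cos(38.4°) = 228000 × 0.7837 = 178700 km².
Ratio = 58970 / 178700 ≈ 0.330.

0.330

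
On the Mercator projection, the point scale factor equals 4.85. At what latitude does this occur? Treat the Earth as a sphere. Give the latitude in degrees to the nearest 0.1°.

78.1°

Mercator scale is k = sec φ = 1/cos φ.
1/cos φ = 4.85  ⇒  cos φ = 0.2062  ⇒  φ = arccos(0.2062) ≈ 78.1°.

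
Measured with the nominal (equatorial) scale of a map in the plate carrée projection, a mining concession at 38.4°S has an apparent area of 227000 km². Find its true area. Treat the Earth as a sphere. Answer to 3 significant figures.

178000 km²

Plate carrée maps x = Rλ, y = Rφ. The meridian scale is h = 1 and the parallel scale is k = 1/cos φ = sec φ.
Areal scale = h·k = 1 × sec φ; at 38.4°, h = 1.000, k = 1.276, so h·k = 1.276.
True area = apparent / (areal scale) = 227000 / 1.276 ≈ 178000 km².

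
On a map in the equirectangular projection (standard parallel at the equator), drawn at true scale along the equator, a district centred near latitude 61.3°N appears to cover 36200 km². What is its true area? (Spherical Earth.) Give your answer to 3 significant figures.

In the plate carrée (x = Rλ, y = Rφ), meridians are true-scale (h = 1) and parallels are stretched by k = sec φ.
Areal scale = h·k = 1 × sec φ; at 61.3°, h = 1.000, k = 2.082, so h·k = 2.082.
True area = apparent / (areal scale) = 36200 / 2.082 ≈ 17400 km².

17400 km²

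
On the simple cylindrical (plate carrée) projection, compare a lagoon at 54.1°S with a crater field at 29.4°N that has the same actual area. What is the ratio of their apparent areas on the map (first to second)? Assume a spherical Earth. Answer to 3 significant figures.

Plate carrée maps x = Rλ, y = Rφ. The meridian scale is h = 1 and the parallel scale is k = 1/cos φ = sec φ.
Areal scale at 54.1°: h·k = 1.000 × 1.705 = 1.705.
Areal scale at 29.4°: h·k = 1.000 × 1.148 = 1.148.
Ratio = 1.705/1.148 ≈ 1.49.

1.49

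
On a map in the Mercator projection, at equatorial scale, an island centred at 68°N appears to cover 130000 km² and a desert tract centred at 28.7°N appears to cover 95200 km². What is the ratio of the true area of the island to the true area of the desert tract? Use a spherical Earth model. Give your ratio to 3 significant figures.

0.249

On Mercator the areal scale is sec²φ, so true area = apparent × cos²φ.
True area of island: 130000 × cos²(68°) = 130000 × 0.1403 = 18240 km².
True area of desert tract: 95200 × cos²(28.7°) = 95200 × 0.7694 = 73250 km².
Ratio = 18240 / 73250 ≈ 0.249.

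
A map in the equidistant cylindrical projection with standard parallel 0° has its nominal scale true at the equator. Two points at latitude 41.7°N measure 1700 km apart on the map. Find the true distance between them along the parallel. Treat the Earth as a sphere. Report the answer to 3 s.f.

Plate carrée maps x = Rλ, y = Rφ. The meridian scale is h = 1 and the parallel scale is k = 1/cos φ = sec φ.
Along the parallel at 41.7°, map distances are exaggerated by k = sec 41.7° = 1.339.
True distance = 1700 / 1.339 = 1700 × cos 41.7° ≈ 1270 km.

1270 km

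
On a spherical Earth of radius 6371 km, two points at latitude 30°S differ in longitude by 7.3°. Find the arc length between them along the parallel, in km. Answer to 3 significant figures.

703 km

Arc length along a parallel = R cos φ · Δλ (with Δλ in radians).
= 6371 × cos 30° × (7.3° × π/180) = 6371 × 0.8660 × 0.1274 ≈ 703 km.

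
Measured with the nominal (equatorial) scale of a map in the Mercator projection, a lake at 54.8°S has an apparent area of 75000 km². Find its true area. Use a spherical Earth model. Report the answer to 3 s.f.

24900 km²

The Mercator projection is conformal; its linear scale factor is the same in every direction and equals sec φ = 1/cos φ.
Areal scale = k² = sec²φ = 1/cos²(54.8°) = 1/0.5764² = 3.010.
True area = apparent / (areal scale) = 75000 / 3.010 ≈ 24900 km².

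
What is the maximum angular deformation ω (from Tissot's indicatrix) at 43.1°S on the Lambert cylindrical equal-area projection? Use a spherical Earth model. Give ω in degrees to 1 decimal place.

The Lambert cylindrical equal-area projection is the cylindrical equal-area projection with its standard parallel at the equator (φ₀ = 0). A cylindrical equal-area projection with standard parallel φ₀ has meridian scale h = cos φ / cos φ₀ and parallel scale k = cos φ₀ / cos φ (so areas are preserved, h·k = 1).
At 43.1°: h = 0.7302, k = 1.370; principal scales a = 1.370, b = 0.7302.
sin(ω/2) = (a − b)/(a + b) = 0.6394/2.100 = 0.3045, so ω = 2 arcsin(0.3045) ≈ 35.5°.

35.5°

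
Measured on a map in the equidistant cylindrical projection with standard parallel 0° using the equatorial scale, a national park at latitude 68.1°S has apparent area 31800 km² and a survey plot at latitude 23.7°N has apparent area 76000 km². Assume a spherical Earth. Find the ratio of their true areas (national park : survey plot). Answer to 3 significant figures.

0.170

Plate carrée has h = 1 and k = sec φ, giving areal scale sec φ; true area = (apparent area) · cos φ.
True area of national park: 31800 × cos(68.1°) = 31800 × 0.3730 = 11860 km².
True area of survey plot: 76000 × cos(23.7°) = 76000 × 0.9157 = 69590 km².
Ratio = 11860 / 69590 ≈ 0.170.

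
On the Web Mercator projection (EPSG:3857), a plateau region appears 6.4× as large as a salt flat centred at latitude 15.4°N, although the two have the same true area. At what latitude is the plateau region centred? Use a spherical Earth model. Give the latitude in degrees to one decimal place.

67.6°

Mercator areal scale is sec²φ, so apparent-area ratio = sec²φ₁ / sec²φ₂ = cos²φ₂ / cos²φ₁.
cos²φ₂ / cos²φ₁ = 6.4  ⇒  cos φ₁ = cos 15.4° / √6.4 = 0.9641/2.530 = 0.3811.
φ₁ = arccos(0.3811) ≈ 67.6°.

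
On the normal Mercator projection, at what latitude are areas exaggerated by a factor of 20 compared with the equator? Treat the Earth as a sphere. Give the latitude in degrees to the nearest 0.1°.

Mercator areal scale is sec²φ.
sec²φ = 20  ⇒  cos²φ = 0.05000  ⇒  cos φ = 0.2236.
φ = arccos(0.2236) ≈ 77.1°.

77.1°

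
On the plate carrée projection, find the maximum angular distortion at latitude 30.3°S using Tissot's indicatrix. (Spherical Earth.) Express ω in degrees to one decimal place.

8.4°

In the plate carrée (x = Rλ, y = Rφ), meridians are true-scale (h = 1) and parallels are stretched by k = sec φ.
At 30.3°: h = 1.000, k = 1.158; principal scales a = 1.158, b = 1.000.
sin(ω/2) = (a − b)/(a + b) = 0.1582/2.158 = 0.07331, so ω = 2 arcsin(0.07331) ≈ 8.4°.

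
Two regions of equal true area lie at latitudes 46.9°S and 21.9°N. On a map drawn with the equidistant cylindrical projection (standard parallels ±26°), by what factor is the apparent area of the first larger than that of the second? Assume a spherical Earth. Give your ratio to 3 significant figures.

1.36

The equidistant cylindrical projection with φ₀ = 26° has h = 1 (meridians true) and k = cos φ₀ / cos φ along parallels.
Areal scale at 46.9°: h·k = 1.000 × 1.315 = 1.315.
Areal scale at 21.9°: h·k = 1.000 × 0.9687 = 0.9687.
Ratio = 1.315/0.9687 ≈ 1.36.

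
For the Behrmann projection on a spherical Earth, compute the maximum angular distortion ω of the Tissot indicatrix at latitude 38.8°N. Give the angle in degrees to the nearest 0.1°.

Behrmann is a cylindrical equal-area projection with standard parallels at ±30°. A cylindrical equal-area projection with standard parallel φ₀ has meridian scale h = cos φ / cos φ₀ and parallel scale k = cos φ₀ / cos φ (so areas are preserved, h·k = 1).
At 38.8°: h = 0.8999, k = 1.111; principal scales a = 1.111, b = 0.8999.
sin(ω/2) = (a − b)/(a + b) = 0.2113/2.011 = 0.1051, so ω = 2 arcsin(0.1051) ≈ 12.1°.

12.1°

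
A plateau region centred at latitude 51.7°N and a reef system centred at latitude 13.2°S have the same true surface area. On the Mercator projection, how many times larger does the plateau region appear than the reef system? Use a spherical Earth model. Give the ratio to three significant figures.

2.47

Mercator is conformal with k = sec φ, so areal scale = k² = sec²φ.
At 51.7°: sec²(51.7°) = 1/0.6198² = 2.603.
At 13.2°: sec²(13.2°) = 1/0.9736² = 1.055.
Ratio = 2.603/1.055 = cos²(13.2°)/cos²(51.7°) ≈ 2.47.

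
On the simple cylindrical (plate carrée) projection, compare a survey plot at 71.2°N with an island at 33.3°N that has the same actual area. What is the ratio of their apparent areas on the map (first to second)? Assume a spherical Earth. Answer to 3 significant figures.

Plate carrée maps x = Rλ, y = Rφ. The meridian scale is h = 1 and the parallel scale is k = 1/cos φ = sec φ.
Areal scale at 71.2°: h·k = 1.000 × 3.103 = 3.103.
Areal scale at 33.3°: h·k = 1.000 × 1.196 = 1.196.
Ratio = 3.103/1.196 ≈ 2.59.

2.59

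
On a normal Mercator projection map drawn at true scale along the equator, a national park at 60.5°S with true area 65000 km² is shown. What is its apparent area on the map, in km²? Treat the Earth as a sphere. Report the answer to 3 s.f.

Mercator is conformal, so the point scale is isotropic: h = k = sec φ = 1/cos φ.
Areal scale = k² = sec²φ = 1/cos²(60.5°) = 1/0.4924² = 4.124.
Apparent area = 65000 × 4.124 ≈ 268000 km².

268000 km²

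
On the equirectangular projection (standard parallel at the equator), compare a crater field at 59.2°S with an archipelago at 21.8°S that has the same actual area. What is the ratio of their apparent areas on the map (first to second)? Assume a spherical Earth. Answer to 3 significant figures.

In the plate carrée (x = Rλ, y = Rφ), meridians are true-scale (h = 1) and parallels are stretched by k = sec φ.
Areal scale at 59.2°: h·k = 1.000 × 1.953 = 1.953.
Areal scale at 21.8°: h·k = 1.000 × 1.077 = 1.077.
Ratio = 1.953/1.077 ≈ 1.81.

1.81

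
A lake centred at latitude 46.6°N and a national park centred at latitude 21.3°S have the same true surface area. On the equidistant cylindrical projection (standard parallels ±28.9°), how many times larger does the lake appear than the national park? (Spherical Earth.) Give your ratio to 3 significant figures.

1.36

In the equirectangular projection with standard parallel φ₀ = 28.9° (x = Rλ cos φ₀, y = Rφ), meridians are true-scale (h = 1) and the parallel scale is k = cos φ₀ / cos φ.
Areal scale at 46.6°: h·k = 1.000 × 1.274 = 1.274.
Areal scale at 21.3°: h·k = 1.000 × 0.9397 = 0.9397.
Ratio = 1.274/0.9397 ≈ 1.36.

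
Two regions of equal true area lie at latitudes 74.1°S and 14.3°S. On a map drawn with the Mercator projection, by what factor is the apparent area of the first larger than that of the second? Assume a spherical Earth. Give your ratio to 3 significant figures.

12.5

Mercator is conformal with k = sec φ, so areal scale = k² = sec²φ.
At 74.1°: sec²(74.1°) = 1/0.2740² = 13.32.
At 14.3°: sec²(14.3°) = 1/0.9690² = 1.065.
Ratio = 13.32/1.065 = cos²(14.3°)/cos²(74.1°) ≈ 12.5.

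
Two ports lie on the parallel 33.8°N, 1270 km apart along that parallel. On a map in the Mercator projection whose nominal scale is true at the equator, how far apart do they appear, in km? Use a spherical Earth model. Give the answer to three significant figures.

1530 km

Mercator is conformal, so the point scale is isotropic: h = k = sec φ = 1/cos φ.
Along the parallel, k = sec 33.8° = 1/0.8310 = 1.203.
Map distance = 1270 × 1.203 ≈ 1530 km.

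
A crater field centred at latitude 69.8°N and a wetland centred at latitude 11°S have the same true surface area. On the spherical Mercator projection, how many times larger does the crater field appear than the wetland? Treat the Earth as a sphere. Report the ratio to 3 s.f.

Mercator is conformal with k = sec φ, so areal scale = k² = sec²φ.
At 69.8°: sec²(69.8°) = 1/0.3453² = 8.387.
At 11°: sec²(11°) = 1/0.9816² = 1.038.
Ratio = 8.387/1.038 = cos²(11°)/cos²(69.8°) ≈ 8.08.

8.08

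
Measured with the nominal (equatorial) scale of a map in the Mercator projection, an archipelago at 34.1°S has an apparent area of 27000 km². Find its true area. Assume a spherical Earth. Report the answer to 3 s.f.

The Mercator projection is conformal; its linear scale factor is the same in every direction and equals sec φ = 1/cos φ.
Areal scale = k² = sec²φ = 1/cos²(34.1°) = 1/0.8281² = 1.458.
True area = apparent / (areal scale) = 27000 / 1.458 ≈ 18500 km².

18500 km²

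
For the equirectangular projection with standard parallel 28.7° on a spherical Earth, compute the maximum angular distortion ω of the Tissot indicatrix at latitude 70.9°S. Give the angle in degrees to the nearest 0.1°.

In the equirectangular projection with standard parallel φ₀ = 28.7° (x = Rλ cos φ₀, y = Rφ), meridians are true-scale (h = 1) and the parallel scale is k = cos φ₀ / cos φ.
At 70.9°: h = 1.000, k = 2.681; principal scales a = 2.681, b = 1.000.
sin(ω/2) = (a − b)/(a + b) = 1.681/3.681 = 0.4566, so ω = 2 arcsin(0.4566) ≈ 54.3°.

54.3°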